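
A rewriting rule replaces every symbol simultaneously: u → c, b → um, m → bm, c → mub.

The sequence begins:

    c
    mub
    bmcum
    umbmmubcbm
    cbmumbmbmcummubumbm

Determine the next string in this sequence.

mubumbmcbmumbmumbmmubcbmbmcumcbmumbm

Replace each of the 19 characters of cbmumbmbmcummubumbm in place — mub um bm c bm um bm um bm mub c bm bm c um c bm um bm — and concatenate.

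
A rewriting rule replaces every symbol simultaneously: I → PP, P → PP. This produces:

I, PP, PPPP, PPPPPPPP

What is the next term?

PPPPPPPPPPPPPPPP

Expanding PPPPPPPP: P→PP, P→PP, P→PP, P→PP, P→PP, P→PP, P→PP, P→PP. Concatenated: PP PP PP PP PP PP PP PP.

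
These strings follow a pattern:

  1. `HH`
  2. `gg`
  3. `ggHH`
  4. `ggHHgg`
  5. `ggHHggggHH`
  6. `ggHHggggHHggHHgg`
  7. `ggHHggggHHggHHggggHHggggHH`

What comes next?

This is a Fibonacci-style word recurrence s(k) = s(k−1)·s(k−2): e.g. gg·HH = ggHH.
Continuing: ggHHggggHHggHHggggHHggggHH · ggHHggggHHggHHgg gives term 8.

ggHHggggHHggHHggggHHggggHHggHHggggHHggHHgg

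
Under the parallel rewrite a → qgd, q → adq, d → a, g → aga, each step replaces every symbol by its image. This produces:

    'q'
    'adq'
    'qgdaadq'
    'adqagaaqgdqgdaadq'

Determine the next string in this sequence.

Rewriting the 17 symbols of adqagaaqgdqgdaadq one by one yields qgd a adq qgd aga qgd qgd adq aga a adq aga a qgd qgd a adq; concatenated:

qgdaadqqgdagaqgdqgdadqagaaadqagaaqgdqgdaadq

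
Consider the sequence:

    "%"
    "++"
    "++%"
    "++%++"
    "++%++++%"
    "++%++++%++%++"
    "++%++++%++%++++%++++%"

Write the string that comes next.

++%++++%++%++++%++++%++%++++%++%++

Each term (from the third on) is the previous term followed by the one before it: term 3 = ++·% = ++%.
The next term joins ++%++++%++%++++%++++% and ++%++++%++%++.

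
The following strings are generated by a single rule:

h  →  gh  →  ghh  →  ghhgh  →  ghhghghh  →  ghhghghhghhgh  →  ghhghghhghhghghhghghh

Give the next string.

ghhghghhghhghghhghghhghhghghhghhgh

Each term (from the third on) is the previous term followed by the one before it: term 3 = gh·h = ghh.
So term 8 is ghhghghhghhghghhghghh·ghhghghhghhgh.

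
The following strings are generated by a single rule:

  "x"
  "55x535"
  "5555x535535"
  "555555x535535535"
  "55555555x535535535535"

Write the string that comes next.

5555555555x535535535535535

Every step adds 55 to the front and 535 to the end of the previous string.
So the next term is 55·55555555x535535535535·535.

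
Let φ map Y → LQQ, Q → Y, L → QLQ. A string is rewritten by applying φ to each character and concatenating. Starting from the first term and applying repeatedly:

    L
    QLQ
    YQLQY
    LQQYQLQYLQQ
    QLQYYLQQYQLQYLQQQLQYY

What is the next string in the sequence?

YQLQYLQQLQQQLQYYLQQYQLQYLQQQLQYYYQLQYLQQLQQ

Applying the rule to each of the 21 symbols of QLQYYLQQYQLQYLQQQLQYY gives the pieces Y QLQ Y LQQ LQQ QLQ Y Y LQQ Y QLQ Y LQQ QLQ Y Y Y QLQ Y LQQ LQQ, which concatenate to the answer.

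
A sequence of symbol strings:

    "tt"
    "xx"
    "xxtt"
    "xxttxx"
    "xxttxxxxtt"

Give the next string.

From term 3 onward, concatenate the last term with the second-to-last: xx·tt = xxtt, xxtt·xx = xxttxx, …
Continuing: xxttxxxxtt · xxttxx gives term 6.

xxttxxxxttxxttxx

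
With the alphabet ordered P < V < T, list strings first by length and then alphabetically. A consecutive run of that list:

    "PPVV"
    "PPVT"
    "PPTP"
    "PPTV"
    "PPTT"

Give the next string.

Find the rightmost character of PPTT below T, bump it to the next letter, and reset everything to its right to P.

PVPP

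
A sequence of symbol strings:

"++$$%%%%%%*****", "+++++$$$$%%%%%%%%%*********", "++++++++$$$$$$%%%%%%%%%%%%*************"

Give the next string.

+++++++++++$$$$$$$$%%%%%%%%%%%%%%%*****************

Each string has the form +^{3n-1} $^{2n} %^{3n+3} *^{4n+1} (n = 1, 2, …).
For the next term, n = 4, so the run lengths are 11, 8, 15, 17.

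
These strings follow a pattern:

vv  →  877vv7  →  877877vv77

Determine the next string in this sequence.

s(k+1) = 877·s(k)·7, so each term gains 877 as a prefix and 7 as a suffix.
Applying this once more to 877877vv77:

877877877vv777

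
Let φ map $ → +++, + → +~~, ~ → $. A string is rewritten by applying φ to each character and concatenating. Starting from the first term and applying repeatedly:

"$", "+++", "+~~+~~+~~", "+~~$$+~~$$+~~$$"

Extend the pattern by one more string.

Rewriting the 15 symbols of +~~$$+~~$$+~~$$ one by one yields +~~ $ $ +++ +++ +~~ $ $ +++ +++ +~~ $ $ +++ +++; concatenated:

+~~$$+++++++~~$$+++++++~~$$++++++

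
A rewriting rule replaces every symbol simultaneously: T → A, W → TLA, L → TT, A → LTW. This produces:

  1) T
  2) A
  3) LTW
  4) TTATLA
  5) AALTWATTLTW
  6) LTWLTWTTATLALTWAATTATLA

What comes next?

φ(LTWLTWTTATLALTWAATTATLA) expands symbol-by-symbol to TT A TLA TT A TLA A A LTW A TT LTW TT A TLA LTW LTW A A LTW A TT LTW; joining the 23 pieces gives the next term.

TTATLATTATLAAALTWATTLTWTTATLALTWLTWAALTWATTLTW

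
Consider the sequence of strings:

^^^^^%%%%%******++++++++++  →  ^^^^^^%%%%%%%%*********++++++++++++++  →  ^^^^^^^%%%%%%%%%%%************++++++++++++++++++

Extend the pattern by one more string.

Each string has the form ^^{n+3} %^{3n-1} *^{3n} +^{4n+2}, where the shown terms are n = 2, 3, 4.
For the next term, n = 5, so the run lengths are 8, 14, 15, 22.

^^^^^^^^%%%%%%%%%%%%%%***************++++++++++++++++++++++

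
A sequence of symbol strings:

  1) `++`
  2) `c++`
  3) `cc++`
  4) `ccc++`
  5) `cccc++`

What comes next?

ccccc++

Every step adds c at the front: s(k+1) = c·s(k).
One more step from cccc++ gives the answer.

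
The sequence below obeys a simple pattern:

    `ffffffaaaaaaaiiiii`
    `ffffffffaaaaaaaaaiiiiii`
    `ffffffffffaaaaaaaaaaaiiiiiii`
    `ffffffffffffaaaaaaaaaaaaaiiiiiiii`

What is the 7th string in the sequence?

ffffffffffffffffffaaaaaaaaaaaaaaaaaaaiiiiiiiiiii

Reading off run lengths: f runs 6, 8, 10, 12; a runs 7, 9, 11, 13; i runs 5, 6, 7, 8 — each is linear in n, where the shown terms are n = 2, 3, 4, 5.
Setting n = 8 gives 18, 19, 11 characters in each block.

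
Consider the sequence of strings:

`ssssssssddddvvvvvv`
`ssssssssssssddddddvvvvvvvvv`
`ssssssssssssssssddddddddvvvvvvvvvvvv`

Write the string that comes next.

ssssssssssssssssssssddddddddddvvvvvvvvvvvvvvv

Reading off run lengths: s runs 8, 12, 16; d runs 4, 6, 8; v runs 6, 9, 12 — each is linear in n, where the shown terms are n = 2, 3, 4.
Setting n = 5 gives 20, 10, 15 characters in each block.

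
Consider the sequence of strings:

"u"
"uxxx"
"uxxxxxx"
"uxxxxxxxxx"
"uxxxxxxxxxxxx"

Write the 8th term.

The strings grow by a fixed suffix xxx each time.
From uxxxxxxxxxxxx, 3 further steps: uxxxxxxxxxxxx → uxxxxxxxxxxxxxxx → uxxxxxxxxxxxxxxxxxx → (answer).

uxxxxxxxxxxxxxxxxxxxxx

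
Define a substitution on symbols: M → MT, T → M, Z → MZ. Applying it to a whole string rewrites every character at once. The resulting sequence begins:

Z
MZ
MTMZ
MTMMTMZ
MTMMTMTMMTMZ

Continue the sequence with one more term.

Apply φ to MTMMTMTMMTMZ symbol by symbol: M→MT, T→M, M→MT, M→MT, T→M, M→MT, T→M, M→MT, M→MT, T→M, M→MT, Z→MZ; joined: MT M MT MT M MT M MT MT M MT MZ.

MTMMTMTMMTMMTMTMMTMZ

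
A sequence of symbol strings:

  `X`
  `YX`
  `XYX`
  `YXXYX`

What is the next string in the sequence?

XYXYXXYX

Each term (from the third on) is the two preceding terms concatenated in order: term 3 = X·YX = XYX.
So term 5 is XYX·YXXYX.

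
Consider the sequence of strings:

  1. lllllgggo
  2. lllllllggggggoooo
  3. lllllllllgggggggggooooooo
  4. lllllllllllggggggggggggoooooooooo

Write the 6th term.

Each string has the form l^{2n+3} g^{3n} o^{3n-2} (n = 1, 2, …).
At n = 6 the blocks have lengths 15, 18, 16.

lllllllllllllllggggggggggggggggggoooooooooooooooo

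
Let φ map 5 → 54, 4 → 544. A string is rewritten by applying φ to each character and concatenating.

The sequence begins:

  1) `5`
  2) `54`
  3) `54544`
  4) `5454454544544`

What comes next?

Rewriting the 13 symbols of 5454454544544 one by one yields 54 544 54 544 544 54 544 54 544 544 54 544 544; concatenated:

5454454544544545445454454454544544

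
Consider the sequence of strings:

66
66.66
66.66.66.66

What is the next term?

66.66.66.66.66.66.66.66

Every step duplicates the string with '.' between the halves.
One more doubling of 66.66.66.66 gives the answer.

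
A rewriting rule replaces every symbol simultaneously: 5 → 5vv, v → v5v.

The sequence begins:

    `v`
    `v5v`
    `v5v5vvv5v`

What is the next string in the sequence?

Expanding v5v5vvv5v: v→v5v, 5→5vv, v→v5v, 5→5vv, v→v5v, v→v5v, v→v5v, 5→5vv, v→v5v. Concatenated: v5v 5vv v5v 5vv v5v v5v v5v 5vv v5v.

v5v5vvv5v5vvv5vv5vv5v5vvv5v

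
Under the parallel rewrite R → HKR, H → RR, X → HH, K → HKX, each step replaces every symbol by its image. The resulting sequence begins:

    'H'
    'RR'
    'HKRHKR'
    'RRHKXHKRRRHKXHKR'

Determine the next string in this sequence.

Replace each of the 16 characters of RRHKXHKRRRHKXHKR in place — HKR HKR RR HKX HH RR HKX HKR HKR HKR RR HKX HH RR HKX HKR — and concatenate.

HKRHKRRRHKXHHRRHKXHKRHKRHKRRRHKXHHRRHKXHKR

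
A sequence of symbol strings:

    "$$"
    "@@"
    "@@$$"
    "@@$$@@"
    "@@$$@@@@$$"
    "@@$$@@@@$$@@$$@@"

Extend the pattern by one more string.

This is a Fibonacci-style word recurrence s(k) = s(k−1)·s(k−2): e.g. @@·$$ = @@$$.
The next term joins @@$$@@@@$$@@$$@@ and @@$$@@@@$$.

@@$$@@@@$$@@$$@@@@$$@@@@$$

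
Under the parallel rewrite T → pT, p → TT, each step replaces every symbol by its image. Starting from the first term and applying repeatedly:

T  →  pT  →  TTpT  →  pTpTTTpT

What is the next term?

TTpTTTpTpTpTTTpT

Expanding pTpTTTpT: p→TT, T→pT, p→TT, T→pT, T→pT, T→pT, p→TT, T→pT. Concatenated: TT pT TT pT pT pT TT pT.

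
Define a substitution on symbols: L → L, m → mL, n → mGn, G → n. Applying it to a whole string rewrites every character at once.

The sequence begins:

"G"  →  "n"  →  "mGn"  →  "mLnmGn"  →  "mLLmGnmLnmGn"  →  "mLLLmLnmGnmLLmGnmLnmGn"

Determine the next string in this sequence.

Rewriting the 22 symbols of mLLLmLnmGnmLLmGnmLnmGn one by one yields mL L L L mL L mGn mL n mGn mL L L mL n mGn mL L mGn mL n mGn; concatenated:

mLLLLmLLmGnmLnmGnmLLLmLnmGnmLLmGnmLnmGn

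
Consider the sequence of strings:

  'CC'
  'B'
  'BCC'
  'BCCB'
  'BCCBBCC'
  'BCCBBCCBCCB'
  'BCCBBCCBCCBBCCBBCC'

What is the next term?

BCCBBCCBCCBBCCBBCCBCCBBCCBCCB

From term 3 onward, concatenate the last term with the second-to-last: B·CC = BCC, BCC·B = BCCB, …
Continuing: BCCBBCCBCCBBCCBBCC · BCCBBCCBCCB gives term 8.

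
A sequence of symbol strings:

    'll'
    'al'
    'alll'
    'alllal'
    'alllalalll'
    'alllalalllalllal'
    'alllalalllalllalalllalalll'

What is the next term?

alllalalllalllalalllalalllalllalalllalllal

From term 3 onward, concatenate the last term with the second-to-last: al·ll = alll, alll·al = alllal, …
Continuing: alllalalllalllalalllalalll · alllalalllalllal gives term 8.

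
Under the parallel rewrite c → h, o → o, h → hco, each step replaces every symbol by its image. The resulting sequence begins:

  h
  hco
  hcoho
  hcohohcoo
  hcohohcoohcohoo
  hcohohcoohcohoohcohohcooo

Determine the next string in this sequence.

Rewriting the 25 symbols of hcohohcoohcohoohcohohcooo one by one yields hco h o hco o hco h o o hco h o hco o o hco h o hco o hco h o o o; concatenated:

hcohohcoohcohoohcohohcooohcohohcoohcohooo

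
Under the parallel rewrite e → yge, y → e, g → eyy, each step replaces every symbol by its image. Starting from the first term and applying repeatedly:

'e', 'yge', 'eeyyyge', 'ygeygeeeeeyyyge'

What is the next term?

eeyyygeeeyyygeygeygeygeygeeeeeyyyge

φ(ygeygeeeeeyyyge) expands symbol-by-symbol to e eyy yge e eyy yge yge yge yge yge e e e eyy yge; joining the 15 pieces gives the next term.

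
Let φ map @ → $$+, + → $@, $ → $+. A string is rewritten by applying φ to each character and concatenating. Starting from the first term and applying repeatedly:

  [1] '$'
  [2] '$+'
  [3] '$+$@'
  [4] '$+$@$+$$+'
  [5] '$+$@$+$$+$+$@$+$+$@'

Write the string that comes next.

Applying the rule to each of the 19 symbols of $+$@$+$$+$+$@$+$+$@ gives the pieces $+ $@ $+ $$+ $+ $@ $+ $+ $@ $+ $@ $+ $$+ $+ $@ $+ $@ $+ $$+, which concatenate to the answer.

$+$@$+$$+$+$@$+$+$@$+$@$+$$+$+$@$+$@$+$$+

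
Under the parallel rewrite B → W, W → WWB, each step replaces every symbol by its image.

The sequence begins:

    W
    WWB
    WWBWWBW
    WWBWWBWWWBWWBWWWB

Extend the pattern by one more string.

WWBWWBWWWBWWBWWWBWWBWWBWWWBWWBWWWBWWBWWBW

Applying the rule to each of the 17 symbols of WWBWWBWWWBWWBWWWB gives the pieces WWB WWB W WWB WWB W WWB WWB WWB W WWB WWB W WWB WWB WWB W, which concatenate to the answer.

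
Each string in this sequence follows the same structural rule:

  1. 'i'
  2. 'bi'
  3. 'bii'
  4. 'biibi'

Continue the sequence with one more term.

biibibii

This is a Fibonacci-style word recurrence s(k) = s(k−1)·s(k−2): e.g. bi·i = bii.
The next term joins biibi and bii.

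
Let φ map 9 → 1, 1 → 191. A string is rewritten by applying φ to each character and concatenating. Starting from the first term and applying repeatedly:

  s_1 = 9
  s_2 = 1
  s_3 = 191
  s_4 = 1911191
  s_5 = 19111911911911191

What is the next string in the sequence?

φ(19111911911911191) expands symbol-by-symbol to 191 1 191 191 191 1 191 191 1 191 191 1 191 191 191 1 191; joining the 17 pieces gives the next term.

19111911911911191191119119111911911911191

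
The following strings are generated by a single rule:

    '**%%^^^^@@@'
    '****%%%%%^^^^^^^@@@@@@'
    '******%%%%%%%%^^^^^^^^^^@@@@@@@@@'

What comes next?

********%%%%%%%%%%%^^^^^^^^^^^^^@@@@@@@@@@@@

Each string has the form *^{2n} %^{3n-1} ^^{3n+1} @^{3n} (n = 1, 2, …).
For the next term, n = 4, so the run lengths are 8, 11, 13, 12.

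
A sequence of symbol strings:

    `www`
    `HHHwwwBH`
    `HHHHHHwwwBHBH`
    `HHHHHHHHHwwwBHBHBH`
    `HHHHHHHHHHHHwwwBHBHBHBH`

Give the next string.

Each term wraps the previous one in HHH on the left and BH on the right.
Applying this once more to HHHHHHHHHHHHwwwBHBHBHBH:

HHHHHHHHHHHHHHHwwwBHBHBHBHBH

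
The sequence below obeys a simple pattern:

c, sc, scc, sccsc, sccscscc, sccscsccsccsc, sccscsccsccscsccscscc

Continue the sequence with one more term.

sccscsccsccscsccscsccsccscsccsccsc

From term 3 onward, concatenate the last term with the second-to-last: sc·c = scc, scc·sc = sccsc, …
Continuing: sccscsccsccscsccscscc · sccscsccsccsc gives term 8.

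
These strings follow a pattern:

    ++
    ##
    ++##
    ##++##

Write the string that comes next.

++####++##

This is a Fibonacci-style word recurrence s(k) = s(k−2)·s(k−1): e.g. ++·## = ++##.
Continuing: ++## · ##++## gives term 5.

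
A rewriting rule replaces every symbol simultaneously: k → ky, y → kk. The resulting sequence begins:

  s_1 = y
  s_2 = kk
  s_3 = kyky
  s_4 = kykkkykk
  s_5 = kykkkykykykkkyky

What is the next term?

φ(kykkkykykykkkyky) expands symbol-by-symbol to ky kk ky ky ky kk ky kk ky kk ky ky ky kk ky kk; joining the 16 pieces gives the next term.

kykkkykykykkkykkkykkkykykykkkykk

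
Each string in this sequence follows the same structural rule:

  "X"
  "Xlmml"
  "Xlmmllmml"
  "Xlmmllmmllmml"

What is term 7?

Xlmmllmmllmmllmmllmmllmml

The strings grow by a fixed suffix lmml each time.
From Xlmmllmmllmml, 3 further steps: Xlmmllmmllmml → Xlmmllmmllmmllmml → Xlmmllmmllmmllmmllmml → (answer).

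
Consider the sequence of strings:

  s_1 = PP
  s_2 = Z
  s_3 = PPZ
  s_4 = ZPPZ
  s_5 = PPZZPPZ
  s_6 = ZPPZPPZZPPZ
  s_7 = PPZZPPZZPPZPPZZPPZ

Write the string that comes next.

ZPPZPPZZPPZPPZZPPZZPPZPPZZPPZ

Each term (from the third on) is the two preceding terms concatenated in order: term 3 = PP·Z = PPZ.
So term 8 is ZPPZPPZZPPZ·PPZZPPZZPPZPPZZPPZ.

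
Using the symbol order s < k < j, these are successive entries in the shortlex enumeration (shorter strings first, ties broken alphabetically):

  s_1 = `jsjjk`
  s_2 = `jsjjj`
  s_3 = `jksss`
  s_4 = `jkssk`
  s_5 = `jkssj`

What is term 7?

jkskk

Advancing 2 positions from jkssj through jkssj → jksks reaches term 7.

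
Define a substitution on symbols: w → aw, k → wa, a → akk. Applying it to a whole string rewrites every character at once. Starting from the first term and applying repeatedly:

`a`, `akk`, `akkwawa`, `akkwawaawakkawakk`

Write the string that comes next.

φ(akkwawaawakkawakk) expands symbol-by-symbol to akk wa wa aw akk aw akk akk aw akk wa wa akk aw akk wa wa; joining the 17 pieces gives the next term.

akkwawaawakkawakkakkawakkwawaakkawakkwawa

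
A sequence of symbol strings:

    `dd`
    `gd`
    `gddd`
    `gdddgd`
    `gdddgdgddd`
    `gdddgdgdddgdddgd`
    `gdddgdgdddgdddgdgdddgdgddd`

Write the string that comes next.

This is a Fibonacci-style word recurrence s(k) = s(k−1)·s(k−2): e.g. gd·dd = gddd.
The next term joins gdddgdgdddgdddgdgdddgdgddd and gdddgdgdddgdddgd.

gdddgdgdddgdddgdgdddgdgdddgdddgdgdddgdddgd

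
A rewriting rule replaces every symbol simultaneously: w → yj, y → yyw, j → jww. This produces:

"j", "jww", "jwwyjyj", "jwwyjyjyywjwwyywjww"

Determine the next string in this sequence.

Rewriting the 19 symbols of jwwyjyjyywjwwyywjww one by one yields jww yj yj yyw jww yyw jww yyw yyw yj jww yj yj yyw yyw yj jww yj yj; concatenated:

jwwyjyjyywjwwyywjwwyywyywyjjwwyjyjyywyywyjjwwyjyj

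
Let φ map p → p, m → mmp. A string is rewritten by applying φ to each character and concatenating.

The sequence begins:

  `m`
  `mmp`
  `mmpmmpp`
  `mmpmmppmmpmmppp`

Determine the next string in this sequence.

Rewriting the 15 symbols of mmpmmppmmpmmppp one by one yields mmp mmp p mmp mmp p p mmp mmp p mmp mmp p p p; concatenated:

mmpmmppmmpmmpppmmpmmppmmpmmpppp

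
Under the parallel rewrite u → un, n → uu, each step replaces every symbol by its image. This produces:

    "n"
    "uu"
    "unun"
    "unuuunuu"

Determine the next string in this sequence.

Apply φ to unuuunuu symbol by symbol: u→un, n→uu, u→un, u→un, u→un, n→uu, u→un, u→un; joined: un uu un un un uu un un.

unuuunununuuunun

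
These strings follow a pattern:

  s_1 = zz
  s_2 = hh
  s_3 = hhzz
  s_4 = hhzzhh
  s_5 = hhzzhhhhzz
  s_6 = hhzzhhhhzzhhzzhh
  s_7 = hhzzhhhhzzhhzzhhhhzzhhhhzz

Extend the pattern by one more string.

hhzzhhhhzzhhzzhhhhzzhhhhzzhhzzhhhhzzhhzzhh

From term 3 onward, concatenate the last term with the second-to-last: hh·zz = hhzz, hhzz·hh = hhzzhh, …
Continuing: hhzzhhhhzzhhzzhhhhzzhhhhzz · hhzzhhhhzzhhzzhh gives term 8.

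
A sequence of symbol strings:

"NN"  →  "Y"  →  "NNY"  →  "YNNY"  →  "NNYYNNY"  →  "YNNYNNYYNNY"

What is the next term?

Each term (from the third on) is the two preceding terms concatenated in order: term 3 = NN·Y = NNY.
The next term joins NNYYNNY and YNNYNNYYNNY.

NNYYNNYYNNYNNYYNNY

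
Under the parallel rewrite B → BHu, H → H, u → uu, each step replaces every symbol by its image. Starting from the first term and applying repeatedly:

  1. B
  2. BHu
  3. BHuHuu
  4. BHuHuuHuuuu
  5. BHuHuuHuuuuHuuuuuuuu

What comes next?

BHuHuuHuuuuHuuuuuuuuHuuuuuuuuuuuuuuuu

Applying the rule to each of the 20 symbols of BHuHuuHuuuuHuuuuuuuu gives the pieces BHu H uu H uu uu H uu uu uu uu H uu uu uu uu uu uu uu uu, which concatenate to the answer.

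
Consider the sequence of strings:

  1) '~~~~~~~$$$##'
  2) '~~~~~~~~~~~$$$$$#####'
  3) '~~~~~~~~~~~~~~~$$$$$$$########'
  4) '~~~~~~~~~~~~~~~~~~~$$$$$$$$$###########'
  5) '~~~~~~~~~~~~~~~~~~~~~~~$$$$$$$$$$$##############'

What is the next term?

~~~~~~~~~~~~~~~~~~~~~~~~~~~$$$$$$$$$$$$$#################

Reading off run lengths: ~ runs 7, 11, 15, 19, 23; $ runs 3, 5, 7, 9, 11; # runs 2, 5, 8, 11, 14 — each is linear in n (n = 1, 2, …).
Setting n = 6 gives 27, 13, 17 characters in each block.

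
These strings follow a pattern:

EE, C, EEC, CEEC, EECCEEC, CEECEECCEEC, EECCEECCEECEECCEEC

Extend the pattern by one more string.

CEECEECCEECEECCEECCEECEECCEEC

This is a Fibonacci-style word recurrence s(k) = s(k−2)·s(k−1): e.g. EE·C = EEC.
The next term joins CEECEECCEEC and EECCEECCEECEECCEEC.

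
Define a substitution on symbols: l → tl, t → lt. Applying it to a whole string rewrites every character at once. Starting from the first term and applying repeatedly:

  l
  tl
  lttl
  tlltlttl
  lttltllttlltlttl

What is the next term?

Rewriting the 16 symbols of lttltllttlltlttl one by one yields tl lt lt tl lt tl tl lt lt tl tl lt tl lt lt tl; concatenated:

tlltlttllttltlltlttltllttlltlttl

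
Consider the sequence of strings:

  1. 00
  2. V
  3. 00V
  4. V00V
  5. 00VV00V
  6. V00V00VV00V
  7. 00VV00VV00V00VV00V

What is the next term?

From term 3 onward, concatenate the second-to-last term with the last: 00·V = 00V, V·00V = V00V, …
The next term joins V00V00VV00V and 00VV00VV00V00VV00V.

V00V00VV00V00VV00VV00V00VV00V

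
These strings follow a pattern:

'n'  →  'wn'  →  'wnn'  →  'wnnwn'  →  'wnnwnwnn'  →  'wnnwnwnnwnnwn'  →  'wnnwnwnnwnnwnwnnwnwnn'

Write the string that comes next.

wnnwnwnnwnnwnwnnwnwnnwnnwnwnnwnnwn

This is a Fibonacci-style word recurrence s(k) = s(k−1)·s(k−2): e.g. wn·n = wnn.
Continuing: wnnwnwnnwnnwnwnnwnwnn · wnnwnwnnwnnwn gives term 8.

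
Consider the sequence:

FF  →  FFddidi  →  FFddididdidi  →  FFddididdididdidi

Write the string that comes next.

Each term is the previous one with ddidi appended.
So the next term is FFddididdididdidi·ddidi.

FFddididdididdididdidi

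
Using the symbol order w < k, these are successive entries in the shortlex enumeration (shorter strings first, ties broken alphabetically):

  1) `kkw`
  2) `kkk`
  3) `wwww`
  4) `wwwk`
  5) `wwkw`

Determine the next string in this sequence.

wwkk

Find the rightmost character of wwkw below k, bump it to the next letter, and reset everything to its right to w.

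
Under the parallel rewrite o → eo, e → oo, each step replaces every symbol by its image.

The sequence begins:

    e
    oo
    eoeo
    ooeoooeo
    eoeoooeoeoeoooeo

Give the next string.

ooeoooeoeoeoooeoooeoooeoeoeoooeo

Applying the rule to each of the 16 symbols of eoeoooeoeoeoooeo gives the pieces oo eo oo eo eo eo oo eo oo eo oo eo eo eo oo eo, which concatenate to the answer.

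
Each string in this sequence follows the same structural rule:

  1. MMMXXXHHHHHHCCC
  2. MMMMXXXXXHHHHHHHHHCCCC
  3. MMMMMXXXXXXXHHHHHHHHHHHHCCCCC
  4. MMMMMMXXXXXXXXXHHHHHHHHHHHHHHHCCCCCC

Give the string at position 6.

Reading off run lengths: M runs 3, 4, 5, 6; X runs 3, 5, 7, 9; H runs 6, 9, 12, 15; C runs 3, 4, 5, 6 — each is linear in n, where the shown terms are n = 2, 3, 4, 5.
At n = 7 the blocks have lengths 8, 13, 21, 8.

MMMMMMMMXXXXXXXXXXXXXHHHHHHHHHHHHHHHHHHHHHCCCCCCCC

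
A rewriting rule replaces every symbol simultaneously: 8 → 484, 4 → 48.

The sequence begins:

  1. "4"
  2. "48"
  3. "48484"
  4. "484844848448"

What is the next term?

48484484844848484484844848484

Rewriting each symbol of 484844848448: 4→48, 8→484, 4→48, 8→484, 4→48, 4→48, 8→484, 4→48, 8→484, 4→48, 4→48, 8→484, which concatenates to 48 484 48 484 48 48 484 48 484 48 48 484.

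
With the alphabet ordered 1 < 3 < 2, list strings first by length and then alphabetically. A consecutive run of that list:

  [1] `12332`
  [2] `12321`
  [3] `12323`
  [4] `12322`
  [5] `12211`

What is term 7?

12212

Continuing the enumeration 2 steps past 12211: 12211 → 12213 → (answer).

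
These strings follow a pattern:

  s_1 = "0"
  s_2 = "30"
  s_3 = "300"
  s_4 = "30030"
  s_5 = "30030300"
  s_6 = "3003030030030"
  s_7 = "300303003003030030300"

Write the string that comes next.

From term 3 onward, concatenate the last term with the second-to-last: 30·0 = 300, 300·30 = 30030, …
Continuing: 300303003003030030300 · 3003030030030 gives term 8.

3003030030030300303003003030030030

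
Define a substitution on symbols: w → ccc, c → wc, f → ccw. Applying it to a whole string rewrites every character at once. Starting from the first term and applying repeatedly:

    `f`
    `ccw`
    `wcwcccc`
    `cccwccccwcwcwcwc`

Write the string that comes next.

wcwcwccccwcwcwcwccccwccccwccccwccccwc

Replace each of the 16 characters of cccwccccwcwcwcwc in place — wc wc wc ccc wc wc wc wc ccc wc ccc wc ccc wc ccc wc — and concatenate.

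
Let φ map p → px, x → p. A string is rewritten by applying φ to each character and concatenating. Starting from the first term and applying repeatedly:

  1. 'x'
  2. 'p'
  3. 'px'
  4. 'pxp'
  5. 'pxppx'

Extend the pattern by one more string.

Apply φ to pxppx symbol by symbol: p→px, x→p, p→px, p→px, x→p; joined: px p px px p.

pxppxpxp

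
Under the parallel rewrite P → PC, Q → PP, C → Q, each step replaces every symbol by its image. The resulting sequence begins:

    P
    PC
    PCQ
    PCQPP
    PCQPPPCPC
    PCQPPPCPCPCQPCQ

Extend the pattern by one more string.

Rewriting the 15 symbols of PCQPPPCPCPCQPCQ one by one yields PC Q PP PC PC PC Q PC Q PC Q PP PC Q PP; concatenated:

PCQPPPCPCPCQPCQPCQPPPCQPP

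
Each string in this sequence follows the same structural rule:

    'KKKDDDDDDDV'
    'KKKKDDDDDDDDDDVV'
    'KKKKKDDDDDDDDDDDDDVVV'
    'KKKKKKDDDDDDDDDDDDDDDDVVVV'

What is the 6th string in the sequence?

Reading off run lengths: K runs 3, 4, 5, 6; D runs 7, 10, 13, 16; V runs 1, 2, 3, 4 — each is linear in n, where the shown terms are n = 3, 4, 5, 6.
For term 6, n = 8, so the run lengths are 8, 22, 6.

KKKKKKKKDDDDDDDDDDDDDDDDDDDDDDVVVVVV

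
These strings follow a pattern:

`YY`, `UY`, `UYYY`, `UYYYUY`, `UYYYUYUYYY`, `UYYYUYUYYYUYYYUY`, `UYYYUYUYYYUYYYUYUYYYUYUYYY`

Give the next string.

From term 3 onward, concatenate the last term with the second-to-last: UY·YY = UYYY, UYYY·UY = UYYYUY, …
So term 8 is UYYYUYUYYYUYYYUYUYYYUYUYYY·UYYYUYUYYYUYYYUY.

UYYYUYUYYYUYYYUYUYYYUYUYYYUYYYUYUYYYUYYYUY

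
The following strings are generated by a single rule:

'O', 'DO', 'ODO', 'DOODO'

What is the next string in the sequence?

ODODOODO

From term 3 onward, concatenate the second-to-last term with the last: O·DO = ODO, DO·ODO = DOODO, …
So term 5 is ODO·DOODO.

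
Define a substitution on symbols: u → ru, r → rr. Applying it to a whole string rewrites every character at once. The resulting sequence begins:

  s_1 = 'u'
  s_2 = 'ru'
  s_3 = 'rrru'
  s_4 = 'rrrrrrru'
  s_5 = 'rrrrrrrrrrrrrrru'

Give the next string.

Rewriting the 16 symbols of rrrrrrrrrrrrrrru one by one yields rr rr rr rr rr rr rr rr rr rr rr rr rr rr rr ru; concatenated:

rrrrrrrrrrrrrrrrrrrrrrrrrrrrrrru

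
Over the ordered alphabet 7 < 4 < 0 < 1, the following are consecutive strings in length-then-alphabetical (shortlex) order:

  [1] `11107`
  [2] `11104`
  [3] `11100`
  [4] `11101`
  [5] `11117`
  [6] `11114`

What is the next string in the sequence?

11110

Treat 11114 as a base-4 numeral over the given alphabet and add one, carrying through any trailing 1's.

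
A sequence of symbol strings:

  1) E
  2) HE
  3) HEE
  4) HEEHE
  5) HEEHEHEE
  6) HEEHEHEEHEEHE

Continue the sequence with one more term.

HEEHEHEEHEEHEHEEHEHEE

From term 3 onward, concatenate the last term with the second-to-last: HE·E = HEE, HEE·HE = HEEHE, …
Continuing: HEEHEHEEHEEHE · HEEHEHEE gives term 7.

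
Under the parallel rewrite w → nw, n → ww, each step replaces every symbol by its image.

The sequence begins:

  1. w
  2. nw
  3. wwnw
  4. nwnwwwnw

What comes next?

Rewriting each symbol of nwnwwwnw: n→ww, w→nw, n→ww, w→nw, w→nw, w→nw, n→ww, w→nw, which concatenates to ww nw ww nw nw nw ww nw.

wwnwwwnwnwnwwwnw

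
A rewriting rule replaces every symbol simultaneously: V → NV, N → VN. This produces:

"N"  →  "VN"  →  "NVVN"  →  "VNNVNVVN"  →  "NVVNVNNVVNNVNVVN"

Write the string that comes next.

Rewriting the 16 symbols of NVVNVNNVVNNVNVVN one by one yields VN NV NV VN NV VN VN NV NV VN VN NV VN NV NV VN; concatenated:

VNNVNVVNNVVNVNNVNVVNVNNVVNNVNVVN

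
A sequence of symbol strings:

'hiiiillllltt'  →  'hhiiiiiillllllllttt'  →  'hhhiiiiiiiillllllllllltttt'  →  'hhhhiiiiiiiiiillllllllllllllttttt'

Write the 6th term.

Each string has the form h^{n-1} i^{2n} l^{3n-1} t^{n}, where the shown terms are n = 2, 3, 4, 5.
Setting n = 7 gives 6, 14, 20, 7 characters in each block.

hhhhhhiiiiiiiiiiiiiillllllllllllllllllllttttttt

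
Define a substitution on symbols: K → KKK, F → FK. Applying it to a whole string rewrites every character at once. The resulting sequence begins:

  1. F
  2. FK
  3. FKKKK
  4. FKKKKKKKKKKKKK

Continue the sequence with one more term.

Applying the rule to each of the 14 symbols of FKKKKKKKKKKKKK gives the pieces FK KKK KKK KKK KKK KKK KKK KKK KKK KKK KKK KKK KKK KKK, which concatenate to the answer.

FKKKKKKKKKKKKKKKKKKKKKKKKKKKKKKKKKKKKKKKK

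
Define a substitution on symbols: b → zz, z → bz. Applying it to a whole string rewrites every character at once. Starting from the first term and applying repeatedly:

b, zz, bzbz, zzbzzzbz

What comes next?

bzbzzzbzbzbzzzbz

Apply φ to zzbzzzbz symbol by symbol: z→bz, z→bz, b→zz, z→bz, z→bz, z→bz, b→zz, z→bz; joined: bz bz zz bz bz bz zz bz.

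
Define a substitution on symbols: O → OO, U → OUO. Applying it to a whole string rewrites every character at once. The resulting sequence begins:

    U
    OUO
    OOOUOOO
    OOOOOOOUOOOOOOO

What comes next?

OOOOOOOOOOOOOOOUOOOOOOOOOOOOOOO

Applying the rule to each of the 15 symbols of OOOOOOOUOOOOOOO gives the pieces OO OO OO OO OO OO OO OUO OO OO OO OO OO OO OO, which concatenate to the answer.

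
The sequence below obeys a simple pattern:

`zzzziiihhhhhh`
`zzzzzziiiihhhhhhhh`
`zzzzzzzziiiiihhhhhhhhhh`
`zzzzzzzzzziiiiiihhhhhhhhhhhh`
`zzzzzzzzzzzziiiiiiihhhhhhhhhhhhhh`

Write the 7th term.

Reading off run lengths: z runs 4, 6, 8, 10, 12; i runs 3, 4, 5, 6, 7; h runs 6, 8, 10, 12, 14 — each is linear in n, where the shown terms are n = 2, 3, 4, 5, 6.
For term 7, n = 8, so the run lengths are 16, 9, 18.

zzzzzzzzzzzzzzzziiiiiiiiihhhhhhhhhhhhhhhhhh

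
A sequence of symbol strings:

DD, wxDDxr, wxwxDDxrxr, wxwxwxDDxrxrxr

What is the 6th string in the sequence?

wxwxwxwxwxDDxrxrxrxrxr

s(k+1) = wx·s(k)·xr, so each term gains wx as a prefix and xr as a suffix.
From wxwxwxDDxrxrxr, 2 further steps: wxwxwxDDxrxrxr → wxwxwxwxDDxrxrxrxr → (answer).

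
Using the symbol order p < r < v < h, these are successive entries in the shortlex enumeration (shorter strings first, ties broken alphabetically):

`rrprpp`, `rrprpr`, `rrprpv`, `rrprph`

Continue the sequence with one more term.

Find the rightmost character of rrprph below h, bump it to the next letter, and reset everything to its right to p.

rrprrp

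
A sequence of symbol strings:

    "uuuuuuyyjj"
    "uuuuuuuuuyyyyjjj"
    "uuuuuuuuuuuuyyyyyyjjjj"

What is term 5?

uuuuuuuuuuuuuuuuuuyyyyyyyyyyjjjjjj

Term n consists of 3n u's, followed by 2n-2 y's, followed by n j's, where the shown terms are n = 2, 3, 4.
At n = 6 the blocks have lengths 18, 10, 6.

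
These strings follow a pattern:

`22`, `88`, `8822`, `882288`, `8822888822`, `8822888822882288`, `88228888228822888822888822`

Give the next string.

882288882288228888228888228822888822882288

Each term (from the third on) is the previous term followed by the one before it: term 3 = 88·22 = 8822.
So term 8 is 88228888228822888822888822·8822888822882288.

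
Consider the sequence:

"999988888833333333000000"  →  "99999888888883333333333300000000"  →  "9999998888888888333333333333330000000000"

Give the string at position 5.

Reading off run lengths: 9 runs 4, 5, 6; 8 runs 6, 8, 10; 3 runs 8, 11, 14; 0 runs 6, 8, 10 — each is linear in n, where the shown terms are n = 3, 4, 5.
At n = 7 the blocks have lengths 8, 14, 20, 14.

99999999888888888888883333333333333333333300000000000000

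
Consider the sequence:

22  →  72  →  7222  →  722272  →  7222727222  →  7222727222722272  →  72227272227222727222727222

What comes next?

722272722272227272227272227222727222722272

From term 3 onward, concatenate the last term with the second-to-last: 72·22 = 7222, 7222·72 = 722272, …
The next term joins 72227272227222727222727222 and 7222727222722272.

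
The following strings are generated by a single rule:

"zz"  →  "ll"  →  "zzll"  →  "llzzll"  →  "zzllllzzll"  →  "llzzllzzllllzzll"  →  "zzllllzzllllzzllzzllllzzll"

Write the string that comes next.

This is a Fibonacci-style word recurrence s(k) = s(k−2)·s(k−1): e.g. zz·ll = zzll.
The next term joins llzzllzzllllzzll and zzllllzzllllzzllzzllllzzll.

llzzllzzllllzzllzzllllzzllllzzllzzllllzzll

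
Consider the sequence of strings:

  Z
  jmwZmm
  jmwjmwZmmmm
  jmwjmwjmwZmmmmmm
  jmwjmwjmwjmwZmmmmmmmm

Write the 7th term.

Every step adds jmw to the front and mm to the end of the previous string.
From jmwjmwjmwjmwZmmmmmmmm, 2 further steps: jmwjmwjmwjmwZmmmmmmmm → jmwjmwjmwjmwjmwZmmmmmmmmmm → (answer).

jmwjmwjmwjmwjmwjmwZmmmmmmmmmmmm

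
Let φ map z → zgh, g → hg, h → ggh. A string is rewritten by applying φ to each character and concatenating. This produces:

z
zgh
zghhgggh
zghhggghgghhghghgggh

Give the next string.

Rewriting the 20 symbols of zghhggghgghhghghgggh one by one yields zgh hg ggh ggh hg hg hg ggh hg hg ggh ggh hg ggh hg ggh hg hg hg ggh; concatenated:

zghhggghgghhghghggghhghggghgghhggghhggghhghghgggh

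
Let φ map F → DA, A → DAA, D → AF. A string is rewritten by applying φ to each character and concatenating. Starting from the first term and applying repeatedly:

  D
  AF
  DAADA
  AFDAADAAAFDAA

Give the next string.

Rewriting the 13 symbols of AFDAADAAAFDAA one by one yields DAA DA AF DAA DAA AF DAA DAA DAA DA AF DAA DAA; concatenated:

DAADAAFDAADAAAFDAADAADAADAAFDAADAA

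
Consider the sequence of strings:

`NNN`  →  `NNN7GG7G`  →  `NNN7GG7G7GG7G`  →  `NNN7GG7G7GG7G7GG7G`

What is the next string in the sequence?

NNN7GG7G7GG7G7GG7G7GG7G

Every step adds 7GG7G to the end: s(k+1) = s(k)·7GG7G.
So the next term is NNN7GG7G7GG7G7GG7G·7GG7G.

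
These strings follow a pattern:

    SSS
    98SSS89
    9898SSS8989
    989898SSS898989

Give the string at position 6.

Each term wraps the previous one in 98 on the left and 89 on the right.
From 989898SSS898989, 2 further steps: 989898SSS898989 → 98989898SSS89898989 → (answer).

9898989898SSS8989898989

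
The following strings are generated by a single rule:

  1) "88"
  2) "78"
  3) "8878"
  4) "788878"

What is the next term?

This is a Fibonacci-style word recurrence s(k) = s(k−2)·s(k−1): e.g. 88·78 = 8878.
Continuing: 8878 · 788878 gives term 5.

8878788878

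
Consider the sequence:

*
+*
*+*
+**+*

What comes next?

*+*+**+*

This is a Fibonacci-style word recurrence s(k) = s(k−2)·s(k−1): e.g. *·+* = *+*.
Continuing: *+* · +**+* gives term 5.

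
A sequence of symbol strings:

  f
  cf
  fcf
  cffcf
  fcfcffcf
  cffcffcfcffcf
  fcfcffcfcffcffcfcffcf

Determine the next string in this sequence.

This is a Fibonacci-style word recurrence s(k) = s(k−2)·s(k−1): e.g. f·cf = fcf.
So term 8 is cffcffcfcffcf·fcfcffcfcffcffcfcffcf.

cffcffcfcffcffcfcffcfcffcffcfcffcf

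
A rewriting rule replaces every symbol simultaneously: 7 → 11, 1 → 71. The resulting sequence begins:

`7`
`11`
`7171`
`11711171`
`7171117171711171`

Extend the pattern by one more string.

φ(7171117171711171) expands symbol-by-symbol to 11 71 11 71 71 71 11 71 11 71 11 71 71 71 11 71; joining the 16 pieces gives the next term.

11711171717111711171117171711171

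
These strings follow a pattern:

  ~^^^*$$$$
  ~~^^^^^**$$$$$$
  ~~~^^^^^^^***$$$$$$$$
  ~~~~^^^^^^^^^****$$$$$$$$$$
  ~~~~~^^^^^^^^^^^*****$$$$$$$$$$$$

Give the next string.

The n-th term is n ~'s then 2n+1 ^'s then n *'s then 2n+2 $'s (n = 1, 2, …).
Setting n = 6 gives 6, 13, 6, 14 characters in each block.

~~~~~~^^^^^^^^^^^^^******$$$$$$$$$$$$$$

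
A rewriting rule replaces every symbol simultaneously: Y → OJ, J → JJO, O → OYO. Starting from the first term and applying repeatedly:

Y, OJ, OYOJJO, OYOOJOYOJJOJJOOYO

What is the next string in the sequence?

φ(OYOOJOYOJJOJJOOYO) expands symbol-by-symbol to OYO OJ OYO OYO JJO OYO OJ OYO JJO JJO OYO JJO JJO OYO OYO OJ OYO; joining the 17 pieces gives the next term.

OYOOJOYOOYOJJOOYOOJOYOJJOJJOOYOJJOJJOOYOOYOOJOYO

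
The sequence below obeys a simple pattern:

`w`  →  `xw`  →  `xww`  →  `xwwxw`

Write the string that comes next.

From term 3 onward, concatenate the last term with the second-to-last: xw·w = xww, xww·xw = xwwxw, …
So term 5 is xwwxw·xww.

xwwxwxww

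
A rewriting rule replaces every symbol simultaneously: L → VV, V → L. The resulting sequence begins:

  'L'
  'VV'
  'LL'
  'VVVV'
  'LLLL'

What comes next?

VVVVVVVV

Rewriting each symbol of LLLL: L→VV, L→VV, L→VV, L→VV, which concatenates to VV VV VV VV.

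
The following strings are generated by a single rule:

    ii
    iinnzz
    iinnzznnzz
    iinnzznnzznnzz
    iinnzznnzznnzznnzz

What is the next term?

Each term is the previous one with nnzz appended.
So the next term is iinnzznnzznnzznnzz·nnzz.

iinnzznnzznnzznnzznnzz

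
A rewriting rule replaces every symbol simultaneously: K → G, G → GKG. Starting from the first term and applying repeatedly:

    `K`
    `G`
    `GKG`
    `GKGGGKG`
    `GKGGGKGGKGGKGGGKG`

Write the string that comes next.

Rewriting the 17 symbols of GKGGGKGGKGGKGGGKG one by one yields GKG G GKG GKG GKG G GKG GKG G GKG GKG G GKG GKG GKG G GKG; concatenated:

GKGGGKGGKGGKGGGKGGKGGGKGGKGGGKGGKGGKGGGKG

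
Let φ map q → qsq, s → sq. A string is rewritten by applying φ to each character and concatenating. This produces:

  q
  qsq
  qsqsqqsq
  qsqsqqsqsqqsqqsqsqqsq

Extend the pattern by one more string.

qsqsqqsqsqqsqqsqsqqsqsqqsqqsqsqqsqqsqsqqsqsqqsqqsqsqqsq

Applying the rule to each of the 21 symbols of qsqsqqsqsqqsqqsqsqqsq gives the pieces qsq sq qsq sq qsq qsq sq qsq sq qsq qsq sq qsq qsq sq qsq sq qsq qsq sq qsq, which concatenate to the answer.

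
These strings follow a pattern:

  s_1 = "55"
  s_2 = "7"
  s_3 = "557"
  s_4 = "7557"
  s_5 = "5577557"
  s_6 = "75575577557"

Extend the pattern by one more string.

557755775575577557

From term 3 onward, concatenate the second-to-last term with the last: 55·7 = 557, 7·557 = 7557, …
Continuing: 5577557 · 75575577557 gives term 7.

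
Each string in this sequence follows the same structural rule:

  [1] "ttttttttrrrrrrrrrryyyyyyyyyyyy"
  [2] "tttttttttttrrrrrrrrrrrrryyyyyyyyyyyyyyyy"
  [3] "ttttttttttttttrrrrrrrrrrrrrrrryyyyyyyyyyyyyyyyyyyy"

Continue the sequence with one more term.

The n-th term is 3n-1 t's then 3n+1 r's then 4n y's, where the shown terms are n = 3, 4, 5.
At n = 6 the blocks have lengths 17, 19, 24.

tttttttttttttttttrrrrrrrrrrrrrrrrrrryyyyyyyyyyyyyyyyyyyyyyyy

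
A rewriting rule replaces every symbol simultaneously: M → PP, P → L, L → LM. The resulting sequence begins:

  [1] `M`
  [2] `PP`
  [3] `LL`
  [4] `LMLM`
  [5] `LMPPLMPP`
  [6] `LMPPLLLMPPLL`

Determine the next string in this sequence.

Apply φ to LMPPLLLMPPLL symbol by symbol: L→LM, M→PP, P→L, P→L, L→LM, L→LM, L→LM, M→PP, P→L, P→L, L→LM, L→LM; joined: LM PP L L LM LM LM PP L L LM LM.

LMPPLLLMLMLMPPLLLMLM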